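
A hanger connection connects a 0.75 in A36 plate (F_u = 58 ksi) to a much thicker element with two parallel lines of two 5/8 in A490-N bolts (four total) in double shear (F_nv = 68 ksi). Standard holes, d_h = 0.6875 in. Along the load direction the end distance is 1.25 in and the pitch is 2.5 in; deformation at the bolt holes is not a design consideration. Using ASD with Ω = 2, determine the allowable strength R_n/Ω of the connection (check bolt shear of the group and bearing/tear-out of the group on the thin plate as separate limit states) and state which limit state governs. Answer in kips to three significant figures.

83.4 kips (bolt shear governs)

Bolt shear: A_b = π·0.625²/4 = 0.3068 in²; R_n = 68 × 0.3068 × 4 × 2 = 166.9 kips → 166.9 / 2 = 83.4 kips.
Bearing (1.5 l_c t F_u ≤ 3.0 d t F_u): upper limit = 3.0·0.625·0.75·58 = 81.56 kips.
  Edge l_c = 1.25 − 0.6875/2 = 0.9062 → r_n = 59.13 kips; interior l_c = 2.5 − 0.6875 = 1.812 → r_n = 81.56 kips.
  R_n,bearing = 2·59.13 + 2·81.56 = 281.4 kips → 281.4 / 2 = 141 kips.
Bolt shear governs: 83.4 kips.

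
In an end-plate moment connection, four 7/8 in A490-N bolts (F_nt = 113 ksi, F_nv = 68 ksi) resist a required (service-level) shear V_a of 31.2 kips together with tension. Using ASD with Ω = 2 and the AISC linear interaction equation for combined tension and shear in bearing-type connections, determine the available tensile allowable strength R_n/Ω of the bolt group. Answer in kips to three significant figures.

125 kips

A_b = π·0.875²/4 = 0.6013 in²; f_rv = 31.2 / (4 × 0.6013) = 12.97 ksi.
F'_nt = 1.3 F_nt − (Ω F_nt / F_nv) f_rv = 1.3·113 − (2·113/68)·12.97 = 103.8 ksi, capped at F_nt → F'_nt = 103.8 ksi.
R_n = F'_nt · A_b · n = 103.8 × 0.6013 × 4 = 249.6 kips.
Allowable strength R_n/Ω = 249.6 / 2 = 125 kips.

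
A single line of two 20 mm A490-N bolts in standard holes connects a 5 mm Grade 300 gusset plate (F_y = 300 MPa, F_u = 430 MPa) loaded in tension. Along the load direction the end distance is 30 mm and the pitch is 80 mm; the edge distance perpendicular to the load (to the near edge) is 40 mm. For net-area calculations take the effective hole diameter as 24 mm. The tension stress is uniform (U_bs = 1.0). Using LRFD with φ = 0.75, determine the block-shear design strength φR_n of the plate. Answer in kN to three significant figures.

Shear plane L_v = 30 + 1·80 = 110 mm; A_gv = 110 × 5 = 550 mm².
A_nv = (110 − 1.5·24) × 5 = 370 mm².
A_nt = (40 − 0.5·24) × 5 = 140 mm².
0.6 F_u A_nv = 95.46 kN; 0.6 F_y A_gv = 99 kN → shear rupture governs the shear term.
R_n = 95.46 + 1.0 × 430 × 140 / 1000 = 155.7 kN.
Design strength φR_n = 0.75 × 155.7 = 117 kN.

117 kN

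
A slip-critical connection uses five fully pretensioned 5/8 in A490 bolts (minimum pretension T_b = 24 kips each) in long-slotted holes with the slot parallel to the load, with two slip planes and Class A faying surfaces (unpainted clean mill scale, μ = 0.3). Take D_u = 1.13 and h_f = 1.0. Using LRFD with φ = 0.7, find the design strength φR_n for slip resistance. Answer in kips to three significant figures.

R_n = μ · D_u · h_f · T_b · n_s · n_b = 0.3 × 1.13 × 1.0 × 24 × 2 × 5 = 81.36 kips.
Design strength φR_n = 0.7 × 81.36 = 57 kips.

57 kips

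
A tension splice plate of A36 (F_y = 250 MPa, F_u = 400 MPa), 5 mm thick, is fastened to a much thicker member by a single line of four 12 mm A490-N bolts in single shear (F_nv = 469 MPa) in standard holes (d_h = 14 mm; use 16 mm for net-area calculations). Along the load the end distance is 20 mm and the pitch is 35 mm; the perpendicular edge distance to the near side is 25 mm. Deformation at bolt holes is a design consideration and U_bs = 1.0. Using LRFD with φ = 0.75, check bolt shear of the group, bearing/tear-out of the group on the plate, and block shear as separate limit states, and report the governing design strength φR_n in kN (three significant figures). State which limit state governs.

Bolt shear: A_b = π·12²/4 = 113.1 mm²; R_n = 469 × 113.1 × 4 × 1 / 1000 = 212.2 kN → 0.75 × 212.2 = 159 kN.
Bearing: edge l_c = 13, r_n = 31.2 kN; interior l_c = 21, r_n = 50.4 kN; R_n = 31.2 + 3·50.4 = 182.4 kN → 137 kN.
Block shear: A_gv = 625, A_nv = 345, A_nt = 85 mm²; R_n = min(0.6F_uA_nv, 0.6F_yA_gv) + U_bs·F_u·A_nt = 116.8 kN → 87.6 kN.
Block shear governs: 87.6 kN.

87.6 kN (block shear governs)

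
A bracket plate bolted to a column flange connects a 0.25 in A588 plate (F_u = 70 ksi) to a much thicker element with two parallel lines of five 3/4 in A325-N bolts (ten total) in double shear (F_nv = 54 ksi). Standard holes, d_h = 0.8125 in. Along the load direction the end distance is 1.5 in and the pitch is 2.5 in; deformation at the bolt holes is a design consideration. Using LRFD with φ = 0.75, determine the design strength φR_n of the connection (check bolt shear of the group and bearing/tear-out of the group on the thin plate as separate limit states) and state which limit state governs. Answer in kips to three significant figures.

223 kips (bearing governs)

Bolt shear: A_b = π·0.75²/4 = 0.4418 in²; R_n = 54 × 0.4418 × 10 × 2 = 477.1 kips → 0.75 × 477.1 = 358 kips.
Bearing (1.2 l_c t F_u ≤ 2.4 d t F_u): upper limit = 2.4·0.75·0.25·70 = 31.5 kips.
  Edge l_c = 1.5 − 0.8125/2 = 1.094 → r_n = 22.97 kips; interior l_c = 2.5 − 0.8125 = 1.688 → r_n = 31.5 kips.
  R_n,bearing = 2·22.97 + 8·31.5 = 297.9 kips → 0.75 × 297.9 = 223 kips.
Bearing governs: 223 kips.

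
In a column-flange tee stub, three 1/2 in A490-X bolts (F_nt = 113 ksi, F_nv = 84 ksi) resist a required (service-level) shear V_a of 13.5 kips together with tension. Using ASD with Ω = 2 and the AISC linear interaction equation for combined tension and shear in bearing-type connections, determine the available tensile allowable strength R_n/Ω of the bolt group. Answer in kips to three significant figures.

25.1 kips

A_b = π·0.5²/4 = 0.1963 in²; f_rv = 13.5 / (3 × 0.1963) = 22.92 ksi.
F'_nt = 1.3 F_nt − (Ω F_nt / F_nv) f_rv = 1.3·113 − (2·113/84)·22.92 = 85.24 ksi, capped at F_nt → F'_nt = 85.24 ksi.
R_n = F'_nt · A_b · n = 85.24 × 0.1963 × 3 = 50.21 kips.
Allowable strength R_n/Ω = 50.21 / 2 = 25.1 kips.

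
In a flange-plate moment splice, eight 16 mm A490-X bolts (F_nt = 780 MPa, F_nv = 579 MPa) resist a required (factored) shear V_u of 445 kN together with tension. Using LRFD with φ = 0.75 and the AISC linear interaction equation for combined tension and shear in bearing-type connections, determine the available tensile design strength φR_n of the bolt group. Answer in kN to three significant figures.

A_b = π·16²/4 = 201.1 mm²; f_rv = 445 × 1000 / (8 × 201.1) = 276.7 MPa.
F'_nt = 1.3 F_nt − (F_nt / φF_nv) f_rv = 1.3·780 − (780/(0.75·579))·276.7 = 517.1 MPa, capped at F_nt → F'_nt = 517.1 MPa.
R_n = F'_nt · A_b · n = 517.1 × 201.1 × 8 / 1000 = 831.7 kN.
Design strength φR_n = 0.75 × 831.7 = 624 kN.

624 kN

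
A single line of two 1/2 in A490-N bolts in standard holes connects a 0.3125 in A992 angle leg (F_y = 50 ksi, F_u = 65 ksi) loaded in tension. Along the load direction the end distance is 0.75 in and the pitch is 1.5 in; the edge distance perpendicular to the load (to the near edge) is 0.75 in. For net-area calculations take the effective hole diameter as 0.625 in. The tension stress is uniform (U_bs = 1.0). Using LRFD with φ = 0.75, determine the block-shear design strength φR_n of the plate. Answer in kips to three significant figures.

18.7 kips

Shear plane L_v = 0.75 + 1·1.5 = 2.25 in; A_gv = 2.25 × 0.3125 = 0.7031 in².
A_nv = (2.25 − 1.5·0.625) × 0.3125 = 0.4102 in².
A_nt = (0.75 − 0.5·0.625) × 0.3125 = 0.1367 in².
0.6 F_u A_nv = 16 kips; 0.6 F_y A_gv = 21.09 kips → shear rupture governs the shear term.
R_n = 16 + 1.0 × 65 × 0.1367 = 24.88 kips.
Design strength φR_n = 0.75 × 24.88 = 18.7 kips.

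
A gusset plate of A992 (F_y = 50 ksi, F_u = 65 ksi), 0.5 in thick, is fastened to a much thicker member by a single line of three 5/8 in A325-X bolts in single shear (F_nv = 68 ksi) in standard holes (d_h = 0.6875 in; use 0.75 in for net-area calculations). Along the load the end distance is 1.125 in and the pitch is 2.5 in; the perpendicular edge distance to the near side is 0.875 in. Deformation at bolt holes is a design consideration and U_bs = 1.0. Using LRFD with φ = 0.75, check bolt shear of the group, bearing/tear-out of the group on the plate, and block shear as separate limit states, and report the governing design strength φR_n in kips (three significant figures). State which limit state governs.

46.9 kips (bolt shear governs)

Bolt shear: A_b = π·0.625²/4 = 0.3068 in²; R_n = 68 × 0.3068 × 3 × 1 = 62.59 kips → 0.75 × 62.59 = 46.9 kips.
Bearing: edge l_c = 0.7812, r_n = 30.47 kips; interior l_c = 1.812, r_n = 48.75 kips; R_n = 30.47 + 2·48.75 = 128 kips → 96 kips.
Block shear: A_gv = 3.062, A_nv = 2.125, A_nt = 0.25 in²; R_n = min(0.6F_uA_nv, 0.6F_yA_gv) + U_bs·F_u·A_nt = 99.12 kips → 74.3 kips.
Bolt shear governs: 46.9 kips.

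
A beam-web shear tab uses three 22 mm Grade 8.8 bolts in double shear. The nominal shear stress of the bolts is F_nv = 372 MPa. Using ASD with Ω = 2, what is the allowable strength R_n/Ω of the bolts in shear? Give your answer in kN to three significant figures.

A_b = π × 22² / 4 = 380.1 mm².
R_n = F_nv · A_b · n · n_s = 372 × 380.1 × 3 × 2 / 1000 = 848.5 kN.
Allowable strength R_n/Ω = 848.5 / 2 = 424 kN.

424 kN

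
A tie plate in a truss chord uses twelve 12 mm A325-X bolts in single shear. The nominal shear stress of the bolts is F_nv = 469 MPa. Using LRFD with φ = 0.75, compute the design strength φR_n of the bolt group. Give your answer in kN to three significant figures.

A_b = π × 12² / 4 = 113.1 mm².
R_n = F_nv · A_b · n · n_s = 469 × 113.1 × 12 × 1 / 1000 = 636.5 kN.
Design strength φR_n = 0.75 × 636.5 = 477 kN.

477 kN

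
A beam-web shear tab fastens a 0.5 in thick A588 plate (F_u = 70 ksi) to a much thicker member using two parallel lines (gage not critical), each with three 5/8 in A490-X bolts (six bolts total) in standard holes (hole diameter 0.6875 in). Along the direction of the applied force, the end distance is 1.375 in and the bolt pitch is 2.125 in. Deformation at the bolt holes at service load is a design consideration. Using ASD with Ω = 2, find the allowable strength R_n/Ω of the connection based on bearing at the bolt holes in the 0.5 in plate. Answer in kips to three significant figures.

148 kips

Per bolt r_n = 1.2 l_c t F_u ≤ 2.4 d t F_u; upper limit = 2.4 × 0.625 × 0.5 × 70 = 52.5 kips.
Edge bolt: l_c = 1.375 − 0.6875/2 = 1.031 in → 1.2 × 1.031 × 0.5 × 70 = 43.31 → r_n = 43.31 kips.
Interior bolts: l_c = 2.125 − 0.6875 = 1.438 in → 1.2 × 1.438 × 0.5 × 70 = 60.37 → r_n = 52.5 kips.
R_n = 2 × 43.31 + 4 × 52.5 = 296.6 kips.
Allowable strength R_n/Ω = 296.6 / 2 = 148 kips.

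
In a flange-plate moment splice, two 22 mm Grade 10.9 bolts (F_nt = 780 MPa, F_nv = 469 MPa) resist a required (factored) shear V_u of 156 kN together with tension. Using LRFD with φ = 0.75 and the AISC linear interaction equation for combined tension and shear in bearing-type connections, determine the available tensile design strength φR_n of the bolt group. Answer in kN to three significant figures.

319 kN

A_b = π·22²/4 = 380.1 mm²; f_rv = 156 × 1000 / (2 × 380.1) = 205.2 MPa.
F'_nt = 1.3 F_nt − (F_nt / φF_nv) f_rv = 1.3·780 − (780/(0.75·469))·205.2 = 559 MPa, capped at F_nt → F'_nt = 559 MPa.
R_n = F'_nt · A_b · n = 559 × 380.1 × 2 / 1000 = 425 kN.
Design strength φR_n = 0.75 × 425 = 319 kN.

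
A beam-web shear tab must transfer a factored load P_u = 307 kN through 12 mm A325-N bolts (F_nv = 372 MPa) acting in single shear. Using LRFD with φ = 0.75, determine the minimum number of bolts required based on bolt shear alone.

A_b = π·12²/4 = 113.1 mm².
Per-bolt design strength φR_n = 0.75 × 372 × 113.1 × 1 / 1000 = 31.55 kN.
n ≥ 307 / 31.55 = 9.729 → use 10 bolts.

10 bolts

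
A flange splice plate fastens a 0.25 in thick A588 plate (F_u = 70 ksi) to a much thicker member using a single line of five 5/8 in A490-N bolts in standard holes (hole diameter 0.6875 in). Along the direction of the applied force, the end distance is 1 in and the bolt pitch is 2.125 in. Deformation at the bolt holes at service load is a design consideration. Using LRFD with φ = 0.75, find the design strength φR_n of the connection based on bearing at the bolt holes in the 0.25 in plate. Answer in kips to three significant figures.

89.1 kips

Per bolt r_n = 1.2 l_c t F_u ≤ 2.4 d t F_u; upper limit = 2.4 × 0.625 × 0.25 × 70 = 26.25 kips.
Edge bolt: l_c = 1 − 0.6875/2 = 0.6562 in → 1.2 × 0.6562 × 0.25 × 70 = 13.78 → r_n = 13.78 kips.
Interior bolts: l_c = 2.125 − 0.6875 = 1.438 in → 1.2 × 1.438 × 0.25 × 70 = 30.19 → r_n = 26.25 kips.
R_n = 1 × 13.78 + 4 × 26.25 = 118.8 kips.
Design strength φR_n = 0.75 × 118.8 = 89.1 kips.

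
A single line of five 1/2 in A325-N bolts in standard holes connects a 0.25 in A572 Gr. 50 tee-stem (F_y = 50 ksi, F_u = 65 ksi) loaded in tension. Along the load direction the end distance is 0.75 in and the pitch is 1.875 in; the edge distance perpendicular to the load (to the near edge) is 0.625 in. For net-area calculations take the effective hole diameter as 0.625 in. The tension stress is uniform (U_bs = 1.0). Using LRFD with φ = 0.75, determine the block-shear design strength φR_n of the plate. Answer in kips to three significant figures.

Shear plane L_v = 0.75 + 4·1.875 = 8.25 in; A_gv = 8.25 × 0.25 = 2.062 in².
A_nv = (8.25 − 4.5·0.625) × 0.25 = 1.359 in².
A_nt = (0.625 − 0.5·0.625) × 0.25 = 0.07812 in².
0.6 F_u A_nv = 53.02 kips; 0.6 F_y A_gv = 61.88 kips → shear rupture governs the shear term.
R_n = 53.02 + 1.0 × 65 × 0.07812 = 58.09 kips.
Design strength φR_n = 0.75 × 58.09 = 43.6 kips.

43.6 kips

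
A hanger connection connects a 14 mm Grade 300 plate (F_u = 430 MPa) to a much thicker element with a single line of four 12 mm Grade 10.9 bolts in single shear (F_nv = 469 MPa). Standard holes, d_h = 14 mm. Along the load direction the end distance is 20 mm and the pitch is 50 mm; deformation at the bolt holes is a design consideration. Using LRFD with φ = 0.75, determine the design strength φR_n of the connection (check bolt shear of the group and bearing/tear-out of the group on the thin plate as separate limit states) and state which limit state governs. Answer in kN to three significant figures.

159 kN (bolt shear governs)

Bolt shear: A_b = π·12²/4 = 113.1 mm²; R_n = 469 × 113.1 × 4 × 1 / 1000 = 212.2 kN → 0.75 × 212.2 = 159 kN.
Bearing (1.2 l_c t F_u ≤ 2.4 d t F_u): upper limit = 2.4·12·14·430 / 1000 = 173.4 kN.
  Edge l_c = 20 − 14/2 = 13 → r_n = 93.91 kN; interior l_c = 50 − 14 = 36 → r_n = 173.4 kN.
  R_n,bearing = 1·93.91 + 3·173.4 = 614 kN → 0.75 × 614 = 461 kN.
Bolt shear governs: 159 kN.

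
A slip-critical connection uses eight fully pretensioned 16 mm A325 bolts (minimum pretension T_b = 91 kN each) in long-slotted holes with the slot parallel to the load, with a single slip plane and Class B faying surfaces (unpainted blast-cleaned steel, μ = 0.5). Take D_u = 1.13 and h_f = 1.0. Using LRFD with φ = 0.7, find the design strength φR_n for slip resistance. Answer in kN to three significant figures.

288 kN

R_n = μ · D_u · h_f · T_b · n_s · n_b = 0.5 × 1.13 × 1.0 × 91 × 1 × 8 = 411.3 kN.
Design strength φR_n = 0.7 × 411.3 = 288 kN.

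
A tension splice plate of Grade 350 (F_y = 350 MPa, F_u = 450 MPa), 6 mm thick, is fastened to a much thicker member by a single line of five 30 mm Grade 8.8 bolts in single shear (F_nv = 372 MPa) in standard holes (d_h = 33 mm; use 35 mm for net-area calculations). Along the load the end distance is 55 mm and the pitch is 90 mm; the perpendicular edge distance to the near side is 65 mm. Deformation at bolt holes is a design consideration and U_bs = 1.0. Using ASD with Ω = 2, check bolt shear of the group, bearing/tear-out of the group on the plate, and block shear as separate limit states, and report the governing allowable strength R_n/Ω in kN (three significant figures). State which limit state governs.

Bolt shear: A_b = π·30²/4 = 706.9 mm²; R_n = 372 × 706.9 × 5 × 1 / 1000 = 1315 kN → 1315 / 2 = 657 kN.
Bearing: edge l_c = 38.5, r_n = 124.7 kN; interior l_c = 57, r_n = 184.7 kN; R_n = 124.7 + 4·184.7 = 863.5 kN → 432 kN.
Block shear: A_gv = 2490, A_nv = 1545, A_nt = 285 mm²; R_n = min(0.6F_uA_nv, 0.6F_yA_gv) + U_bs·F_u·A_nt = 545.4 kN → 273 kN.
Block shear governs: 273 kN.

273 kN (block shear governs)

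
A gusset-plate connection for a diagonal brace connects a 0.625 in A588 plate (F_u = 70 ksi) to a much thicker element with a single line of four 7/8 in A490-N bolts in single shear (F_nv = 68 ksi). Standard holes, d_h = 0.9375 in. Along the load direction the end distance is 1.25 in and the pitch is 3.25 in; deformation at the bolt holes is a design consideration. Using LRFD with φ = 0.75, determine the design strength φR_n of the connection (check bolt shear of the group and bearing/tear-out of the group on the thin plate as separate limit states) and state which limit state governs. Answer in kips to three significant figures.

123 kips (bolt shear governs)

Bolt shear: A_b = π·0.875²/4 = 0.6013 in²; R_n = 68 × 0.6013 × 4 × 1 = 163.6 kips → 0.75 × 163.6 = 123 kips.
Bearing (1.2 l_c t F_u ≤ 2.4 d t F_u): upper limit = 2.4·0.875·0.625·70 = 91.88 kips.
  Edge l_c = 1.25 − 0.9375/2 = 0.7812 → r_n = 41.02 kips; interior l_c = 3.25 − 0.9375 = 2.312 → r_n = 91.88 kips.
  R_n,bearing = 1·41.02 + 3·91.88 = 316.6 kips → 0.75 × 316.6 = 237 kips.
Bolt shear governs: 123 kips.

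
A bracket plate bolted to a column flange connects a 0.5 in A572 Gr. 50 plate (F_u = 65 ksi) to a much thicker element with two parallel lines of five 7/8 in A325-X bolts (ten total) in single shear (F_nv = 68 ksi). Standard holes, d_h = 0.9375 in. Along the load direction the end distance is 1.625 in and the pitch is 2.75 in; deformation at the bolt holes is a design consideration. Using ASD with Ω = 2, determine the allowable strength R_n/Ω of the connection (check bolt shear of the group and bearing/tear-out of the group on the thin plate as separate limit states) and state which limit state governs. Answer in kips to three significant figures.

204 kips (bolt shear governs)

Bolt shear: A_b = π·0.875²/4 = 0.6013 in²; R_n = 68 × 0.6013 × 10 × 1 = 408.9 kips → 408.9 / 2 = 204 kips.
Bearing (1.2 l_c t F_u ≤ 2.4 d t F_u): upper limit = 2.4·0.875·0.5·65 = 68.25 kips.
  Edge l_c = 1.625 − 0.9375/2 = 1.156 → r_n = 45.09 kips; interior l_c = 2.75 − 0.9375 = 1.812 → r_n = 68.25 kips.
  R_n,bearing = 2·45.09 + 8·68.25 = 636.2 kips → 636.2 / 2 = 318 kips.
Bolt shear governs: 204 kips.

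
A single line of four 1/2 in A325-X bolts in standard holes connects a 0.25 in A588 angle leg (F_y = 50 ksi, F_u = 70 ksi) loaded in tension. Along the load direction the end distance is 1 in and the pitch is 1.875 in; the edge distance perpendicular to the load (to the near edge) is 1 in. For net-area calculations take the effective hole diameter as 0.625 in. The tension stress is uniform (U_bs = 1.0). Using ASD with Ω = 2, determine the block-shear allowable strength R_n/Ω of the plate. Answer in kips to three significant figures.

29.3 kips

Shear plane L_v = 1 + 3·1.875 = 6.625 in; A_gv = 6.625 × 0.25 = 1.656 in².
A_nv = (6.625 − 3.5·0.625) × 0.25 = 1.109 in².
A_nt = (1 − 0.5·0.625) × 0.25 = 0.1719 in².
0.6 F_u A_nv = 46.59 kips; 0.6 F_y A_gv = 49.69 kips → shear rupture governs the shear term.
R_n = 46.59 + 1.0 × 70 × 0.1719 = 58.62 kips.
Allowable strength R_n/Ω = 58.62 / 2 = 29.3 kips.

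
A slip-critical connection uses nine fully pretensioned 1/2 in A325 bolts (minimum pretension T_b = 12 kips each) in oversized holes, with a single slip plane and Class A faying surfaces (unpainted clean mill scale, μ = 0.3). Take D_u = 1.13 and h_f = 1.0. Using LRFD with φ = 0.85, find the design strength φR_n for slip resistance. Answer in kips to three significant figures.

R_n = μ · D_u · h_f · T_b · n_s · n_b = 0.3 × 1.13 × 1.0 × 12 × 1 × 9 = 36.61 kips.
Design strength φR_n = 0.85 × 36.61 = 31.1 kips.

31.1 kips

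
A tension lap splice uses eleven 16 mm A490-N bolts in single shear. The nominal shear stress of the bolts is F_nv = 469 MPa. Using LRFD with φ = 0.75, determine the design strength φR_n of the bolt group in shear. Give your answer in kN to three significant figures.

778 kN

A_b = π × 16² / 4 = 201.1 mm².
R_n = F_nv · A_b · n · n_s = 469 × 201.1 × 11 × 1 / 1000 = 1037 kN.
Design strength φR_n = 0.75 × 1037 = 778 kN.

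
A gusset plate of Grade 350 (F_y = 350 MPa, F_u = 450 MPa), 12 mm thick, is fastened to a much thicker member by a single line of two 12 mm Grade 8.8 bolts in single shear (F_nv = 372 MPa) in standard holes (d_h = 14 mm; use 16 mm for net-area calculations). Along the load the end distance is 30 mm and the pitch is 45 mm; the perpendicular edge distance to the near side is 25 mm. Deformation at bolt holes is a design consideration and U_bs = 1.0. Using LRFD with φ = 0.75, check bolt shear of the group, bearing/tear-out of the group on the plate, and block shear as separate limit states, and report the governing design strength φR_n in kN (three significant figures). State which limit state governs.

Bolt shear: A_b = π·12²/4 = 113.1 mm²; R_n = 372 × 113.1 × 2 × 1 / 1000 = 84.14 kN → 0.75 × 84.14 = 63.1 kN.
Bearing: edge l_c = 23, r_n = 149 kN; interior l_c = 31, r_n = 155.5 kN; R_n = 149 + 1·155.5 = 304.6 kN → 228 kN.
Block shear: A_gv = 900, A_nv = 612, A_nt = 204 mm²; R_n = min(0.6F_uA_nv, 0.6F_yA_gv) + U_bs·F_u·A_nt = 257 kN → 193 kN.
Bolt shear governs: 63.1 kN.

63.1 kN (bolt shear governs)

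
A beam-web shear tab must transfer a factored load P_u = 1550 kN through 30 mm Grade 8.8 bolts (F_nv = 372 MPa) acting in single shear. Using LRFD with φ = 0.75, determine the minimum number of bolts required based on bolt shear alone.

A_b = π·30²/4 = 706.9 mm².
Per-bolt design strength φR_n = 0.75 × 372 × 706.9 × 1 / 1000 = 197.2 kN.
n ≥ 1550 / 197.2 = 7.86 → use 8 bolts.

8 bolts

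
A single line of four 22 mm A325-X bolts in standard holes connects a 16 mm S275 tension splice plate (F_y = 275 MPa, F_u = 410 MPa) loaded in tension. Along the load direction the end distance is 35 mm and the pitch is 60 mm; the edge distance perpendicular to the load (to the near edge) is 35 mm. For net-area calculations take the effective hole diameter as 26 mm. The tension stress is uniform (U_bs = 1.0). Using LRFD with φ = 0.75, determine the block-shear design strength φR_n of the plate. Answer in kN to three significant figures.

474 kN

Shear plane L_v = 35 + 3·60 = 215 mm; A_gv = 215 × 16 = 3440 mm².
A_nv = (215 − 3.5·26) × 16 = 1984 mm².
A_nt = (35 − 0.5·26) × 16 = 352 mm².
0.6 F_u A_nv = 488.1 kN; 0.6 F_y A_gv = 567.6 kN → shear rupture governs the shear term.
R_n = 488.1 + 1.0 × 410 × 352 / 1000 = 632.4 kN.
Design strength φR_n = 0.75 × 632.4 = 474 kN.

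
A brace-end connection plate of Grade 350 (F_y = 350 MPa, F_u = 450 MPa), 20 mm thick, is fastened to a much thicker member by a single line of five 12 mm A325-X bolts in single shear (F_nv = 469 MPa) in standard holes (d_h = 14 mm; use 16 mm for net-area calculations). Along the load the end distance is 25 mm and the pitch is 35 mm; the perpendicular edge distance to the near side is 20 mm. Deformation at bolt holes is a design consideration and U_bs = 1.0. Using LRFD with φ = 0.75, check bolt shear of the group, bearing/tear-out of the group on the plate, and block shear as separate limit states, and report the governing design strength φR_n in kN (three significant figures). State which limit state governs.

Bolt shear: A_b = π·12²/4 = 113.1 mm²; R_n = 469 × 113.1 × 5 × 1 / 1000 = 265.2 kN → 0.75 × 265.2 = 199 kN.
Bearing: edge l_c = 18, r_n = 194.4 kN; interior l_c = 21, r_n = 226.8 kN; R_n = 194.4 + 4·226.8 = 1102 kN → 826 kN.
Block shear: A_gv = 3300, A_nv = 1860, A_nt = 240 mm²; R_n = min(0.6F_uA_nv, 0.6F_yA_gv) + U_bs·F_u·A_nt = 610.2 kN → 458 kN.
Bolt shear governs: 199 kN.

199 kN (bolt shear governs)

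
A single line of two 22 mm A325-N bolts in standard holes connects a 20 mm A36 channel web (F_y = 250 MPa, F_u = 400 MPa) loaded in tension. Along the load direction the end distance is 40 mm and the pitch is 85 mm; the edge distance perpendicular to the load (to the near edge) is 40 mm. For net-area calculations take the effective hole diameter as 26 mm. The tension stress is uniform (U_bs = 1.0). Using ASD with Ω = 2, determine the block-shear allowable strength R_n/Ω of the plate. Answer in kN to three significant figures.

Shear plane L_v = 40 + 1·85 = 125 mm; A_gv = 125 × 20 = 2500 mm².
A_nv = (125 − 1.5·26) × 20 = 1720 mm².
A_nt = (40 − 0.5·26) × 20 = 540 mm².
0.6 F_u A_nv = 412.8 kN; 0.6 F_y A_gv = 375 kN → shear yielding governs the shear term.
R_n = 375 + 1.0 × 400 × 540 / 1000 = 591 kN.
Allowable strength R_n/Ω = 591 / 2 = 296 kN.

296 kN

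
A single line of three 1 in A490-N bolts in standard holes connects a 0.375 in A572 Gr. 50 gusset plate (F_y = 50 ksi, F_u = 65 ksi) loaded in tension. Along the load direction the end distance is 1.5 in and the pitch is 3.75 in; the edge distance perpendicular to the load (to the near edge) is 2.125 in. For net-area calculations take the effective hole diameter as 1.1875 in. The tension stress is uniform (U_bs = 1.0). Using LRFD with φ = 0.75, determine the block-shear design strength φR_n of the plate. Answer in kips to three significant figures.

94.1 kips

Shear plane L_v = 1.5 + 2·3.75 = 9 in; A_gv = 9 × 0.375 = 3.375 in².
A_nv = (9 − 2.5·1.1875) × 0.375 = 2.262 in².
A_nt = (2.125 − 0.5·1.1875) × 0.375 = 0.5742 in².
0.6 F_u A_nv = 88.21 kips; 0.6 F_y A_gv = 101.2 kips → shear rupture governs the shear term.
R_n = 88.21 + 1.0 × 65 × 0.5742 = 125.5 kips.
Design strength φR_n = 0.75 × 125.5 = 94.1 kips.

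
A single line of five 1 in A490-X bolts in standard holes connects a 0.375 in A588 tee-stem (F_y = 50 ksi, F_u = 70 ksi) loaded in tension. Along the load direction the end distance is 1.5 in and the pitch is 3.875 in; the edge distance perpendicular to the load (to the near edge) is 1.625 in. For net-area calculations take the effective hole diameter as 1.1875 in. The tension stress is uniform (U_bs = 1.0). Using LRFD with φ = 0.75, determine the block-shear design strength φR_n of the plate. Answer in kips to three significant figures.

158 kips

Shear plane L_v = 1.5 + 4·3.875 = 17 in; A_gv = 17 × 0.375 = 6.375 in².
A_nv = (17 − 4.5·1.1875) × 0.375 = 4.371 in².
A_nt = (1.625 − 0.5·1.1875) × 0.375 = 0.3867 in².
0.6 F_u A_nv = 183.6 kips; 0.6 F_y A_gv = 191.2 kips → shear rupture governs the shear term.
R_n = 183.6 + 1.0 × 70 × 0.3867 = 210.7 kips.
Design strength φR_n = 0.75 × 210.7 = 158 kips.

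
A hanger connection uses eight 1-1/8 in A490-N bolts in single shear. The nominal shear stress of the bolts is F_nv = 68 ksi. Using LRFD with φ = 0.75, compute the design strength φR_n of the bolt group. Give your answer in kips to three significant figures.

406 kips

A_b = π × 1.125² / 4 = 0.994 in².
R_n = F_nv · A_b · n · n_s = 68 × 0.994 × 8 × 1 = 540.7 kips.
Design strength φR_n = 0.75 × 540.7 = 406 kips.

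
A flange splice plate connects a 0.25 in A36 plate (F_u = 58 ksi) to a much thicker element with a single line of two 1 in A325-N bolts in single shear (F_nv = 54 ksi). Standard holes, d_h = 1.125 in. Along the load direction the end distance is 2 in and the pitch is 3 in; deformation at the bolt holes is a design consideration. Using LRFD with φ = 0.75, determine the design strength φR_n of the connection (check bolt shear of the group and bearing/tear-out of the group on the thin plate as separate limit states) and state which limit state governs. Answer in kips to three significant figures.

43.2 kips (bearing governs)

Bolt shear: A_b = π·1²/4 = 0.7854 in²; R_n = 54 × 0.7854 × 2 × 1 = 84.82 kips → 0.75 × 84.82 = 63.6 kips.
Bearing (1.2 l_c t F_u ≤ 2.4 d t F_u): upper limit = 2.4·1·0.25·58 = 34.8 kips.
  Edge l_c = 2 − 1.125/2 = 1.438 → r_n = 25.01 kips; interior l_c = 3 − 1.125 = 1.875 → r_n = 32.62 kips.
  R_n,bearing = 1·25.01 + 1·32.62 = 57.64 kips → 0.75 × 57.64 = 43.2 kips.
Bearing governs: 43.2 kips.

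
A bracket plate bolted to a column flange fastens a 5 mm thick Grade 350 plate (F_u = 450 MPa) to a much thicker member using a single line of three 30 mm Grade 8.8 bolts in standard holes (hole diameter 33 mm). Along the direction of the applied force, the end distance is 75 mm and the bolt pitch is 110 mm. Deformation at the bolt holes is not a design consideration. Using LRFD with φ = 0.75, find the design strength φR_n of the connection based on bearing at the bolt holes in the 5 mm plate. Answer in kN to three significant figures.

Per bolt r_n = 1.5 l_c t F_u ≤ 3.0 d t F_u; upper limit = 3.0 × 30 × 5 × 450 / 1000 = 202.5 kN.
Edge bolt: l_c = 75 − 33/2 = 58.5 mm → 1.5 × 58.5 × 5 × 450 / 1000 = 197.4 → r_n = 197.4 kN.
Interior bolts: l_c = 110 − 33 = 77 mm → 1.5 × 77 × 5 × 450 / 1000 = 259.9 → r_n = 202.5 kN.
R_n = 1 × 197.4 + 2 × 202.5 = 602.4 kN.
Design strength φR_n = 0.75 × 602.4 = 452 kN.

452 kN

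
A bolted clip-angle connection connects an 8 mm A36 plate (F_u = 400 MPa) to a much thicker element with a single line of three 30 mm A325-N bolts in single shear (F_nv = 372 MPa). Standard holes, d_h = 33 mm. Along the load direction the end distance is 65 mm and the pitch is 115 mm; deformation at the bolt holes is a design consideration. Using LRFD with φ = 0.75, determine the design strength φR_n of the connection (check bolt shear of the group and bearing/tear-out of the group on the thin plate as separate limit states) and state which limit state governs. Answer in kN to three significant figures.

485 kN (bearing governs)

Bolt shear: A_b = π·30²/4 = 706.9 mm²; R_n = 372 × 706.9 × 3 × 1 / 1000 = 788.9 kN → 0.75 × 788.9 = 592 kN.
Bearing (1.2 l_c t F_u ≤ 2.4 d t F_u): upper limit = 2.4·30·8·400 / 1000 = 230.4 kN.
  Edge l_c = 65 − 33/2 = 48.5 → r_n = 186.2 kN; interior l_c = 115 − 33 = 82 → r_n = 230.4 kN.
  R_n,bearing = 1·186.2 + 2·230.4 = 647 kN → 0.75 × 647 = 485 kN.
Bearing governs: 485 kN.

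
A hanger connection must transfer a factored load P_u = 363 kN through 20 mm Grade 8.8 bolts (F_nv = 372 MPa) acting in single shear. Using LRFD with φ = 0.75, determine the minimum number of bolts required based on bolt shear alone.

A_b = π·20²/4 = 314.2 mm².
Per-bolt design strength φR_n = 0.75 × 372 × 314.2 × 1 / 1000 = 87.65 kN.
n ≥ 363 / 87.65 = 4.141 → use 5 bolts.

5 bolts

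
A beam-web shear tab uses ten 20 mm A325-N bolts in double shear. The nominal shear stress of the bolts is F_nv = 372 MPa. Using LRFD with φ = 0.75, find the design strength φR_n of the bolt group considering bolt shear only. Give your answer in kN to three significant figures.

A_b = π × 20² / 4 = 314.2 mm².
R_n = F_nv · A_b · n · n_s = 372 × 314.2 × 10 × 2 / 1000 = 2337 kN.
Design strength φR_n = 0.75 × 2337 = 1750 kN.

1750 kN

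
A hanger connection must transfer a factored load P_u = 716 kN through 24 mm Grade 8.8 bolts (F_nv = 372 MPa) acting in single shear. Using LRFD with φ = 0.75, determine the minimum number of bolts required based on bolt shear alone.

6 bolts

A_b = π·24²/4 = 452.4 mm².
Per-bolt design strength φR_n = 0.75 × 372 × 452.4 × 1 / 1000 = 126.2 kN.
n ≥ 716 / 126.2 = 5.673 → use 6 bolts.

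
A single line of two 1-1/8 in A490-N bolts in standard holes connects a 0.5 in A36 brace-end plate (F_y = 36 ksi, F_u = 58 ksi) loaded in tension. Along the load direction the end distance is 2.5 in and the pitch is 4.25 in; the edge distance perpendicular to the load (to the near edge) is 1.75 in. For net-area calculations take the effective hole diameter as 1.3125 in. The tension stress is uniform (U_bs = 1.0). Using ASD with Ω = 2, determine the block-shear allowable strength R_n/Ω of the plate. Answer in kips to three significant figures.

52.3 kips

Shear plane L_v = 2.5 + 1·4.25 = 6.75 in; A_gv = 6.75 × 0.5 = 3.375 in².
A_nv = (6.75 − 1.5·1.3125) × 0.5 = 2.391 in².
A_nt = (1.75 − 0.5·1.3125) × 0.5 = 0.5469 in².
0.6 F_u A_nv = 83.19 kips; 0.6 F_y A_gv = 72.9 kips → shear yielding governs the shear term.
R_n = 72.9 + 1.0 × 58 × 0.5469 = 104.6 kips.
Allowable strength R_n/Ω = 104.6 / 2 = 52.3 kips.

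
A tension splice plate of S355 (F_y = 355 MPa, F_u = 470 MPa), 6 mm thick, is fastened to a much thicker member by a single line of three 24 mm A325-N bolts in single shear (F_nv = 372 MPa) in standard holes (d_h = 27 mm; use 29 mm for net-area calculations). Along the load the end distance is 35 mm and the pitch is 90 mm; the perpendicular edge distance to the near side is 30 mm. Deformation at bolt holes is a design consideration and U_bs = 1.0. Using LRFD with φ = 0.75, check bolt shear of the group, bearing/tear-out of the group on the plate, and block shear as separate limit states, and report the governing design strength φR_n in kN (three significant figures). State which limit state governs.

214 kN (block shear governs)

Bolt shear: A_b = π·24²/4 = 452.4 mm²; R_n = 372 × 452.4 × 3 × 1 / 1000 = 504.9 kN → 0.75 × 504.9 = 379 kN.
Bearing: edge l_c = 21.5, r_n = 72.76 kN; interior l_c = 63, r_n = 162.4 kN; R_n = 72.76 + 2·162.4 = 397.6 kN → 298 kN.
Block shear: A_gv = 1290, A_nv = 855, A_nt = 93 mm²; R_n = min(0.6F_uA_nv, 0.6F_yA_gv) + U_bs·F_u·A_nt = 284.8 kN → 214 kN.
Block shear governs: 214 kN.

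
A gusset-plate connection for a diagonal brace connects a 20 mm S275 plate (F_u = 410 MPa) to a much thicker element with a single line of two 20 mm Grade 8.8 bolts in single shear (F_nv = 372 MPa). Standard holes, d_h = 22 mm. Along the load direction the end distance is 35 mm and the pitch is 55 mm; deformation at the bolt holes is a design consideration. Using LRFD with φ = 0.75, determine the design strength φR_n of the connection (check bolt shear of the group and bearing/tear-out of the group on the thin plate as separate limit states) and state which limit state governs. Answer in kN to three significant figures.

175 kN (bolt shear governs)

Bolt shear: A_b = π·20²/4 = 314.2 mm²; R_n = 372 × 314.2 × 2 × 1 / 1000 = 233.7 kN → 0.75 × 233.7 = 175 kN.
Bearing (1.2 l_c t F_u ≤ 2.4 d t F_u): upper limit = 2.4·20·20·410 / 1000 = 393.6 kN.
  Edge l_c = 35 − 22/2 = 24 → r_n = 236.2 kN; interior l_c = 55 − 22 = 33 → r_n = 324.7 kN.
  R_n,bearing = 1·236.2 + 1·324.7 = 560.9 kN → 0.75 × 560.9 = 421 kN.
Bolt shear governs: 175 kN.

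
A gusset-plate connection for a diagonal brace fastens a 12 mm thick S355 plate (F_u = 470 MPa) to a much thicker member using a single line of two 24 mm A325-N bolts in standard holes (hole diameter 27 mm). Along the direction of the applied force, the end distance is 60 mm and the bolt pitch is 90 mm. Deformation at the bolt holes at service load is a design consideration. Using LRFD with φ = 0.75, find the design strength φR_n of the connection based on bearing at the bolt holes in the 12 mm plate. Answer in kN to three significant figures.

480 kN

Per bolt r_n = 1.2 l_c t F_u ≤ 2.4 d t F_u; upper limit = 2.4 × 24 × 12 × 470 / 1000 = 324.9 kN.
Edge bolt: l_c = 60 − 27/2 = 46.5 mm → 1.2 × 46.5 × 12 × 470 / 1000 = 314.7 → r_n = 314.7 kN.
Interior bolts: l_c = 90 − 27 = 63 mm → 1.2 × 63 × 12 × 470 / 1000 = 426.4 → r_n = 324.9 kN.
R_n = 1 × 314.7 + 1 × 324.9 = 639.6 kN.
Design strength φR_n = 0.75 × 639.6 = 480 kN.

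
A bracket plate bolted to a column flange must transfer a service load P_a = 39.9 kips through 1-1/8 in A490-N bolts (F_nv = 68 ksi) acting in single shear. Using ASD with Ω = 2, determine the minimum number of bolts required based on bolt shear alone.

2 bolts

A_b = π·1.125²/4 = 0.994 in².
Per-bolt allowable strength R_n/Ω = 68 × 0.994 × 1 / 2 = 33.8 kips.
n ≥ 39.9 / 33.8 = 1.181 → use 2 bolts.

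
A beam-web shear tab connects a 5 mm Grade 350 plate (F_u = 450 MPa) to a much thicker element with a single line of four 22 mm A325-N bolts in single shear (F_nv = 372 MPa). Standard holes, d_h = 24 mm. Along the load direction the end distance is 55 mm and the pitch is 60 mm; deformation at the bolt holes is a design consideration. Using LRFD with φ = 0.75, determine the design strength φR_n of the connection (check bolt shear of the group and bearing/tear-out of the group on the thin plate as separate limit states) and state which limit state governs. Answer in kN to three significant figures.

306 kN (bearing governs)

Bolt shear: A_b = π·22²/4 = 380.1 mm²; R_n = 372 × 380.1 × 4 × 1 / 1000 = 565.6 kN → 0.75 × 565.6 = 424 kN.
Bearing (1.2 l_c t F_u ≤ 2.4 d t F_u): upper limit = 2.4·22·5·450 / 1000 = 118.8 kN.
  Edge l_c = 55 − 24/2 = 43 → r_n = 116.1 kN; interior l_c = 60 − 24 = 36 → r_n = 97.2 kN.
  R_n,bearing = 1·116.1 + 3·97.2 = 407.7 kN → 0.75 × 407.7 = 306 kN.
Bearing governs: 306 kN.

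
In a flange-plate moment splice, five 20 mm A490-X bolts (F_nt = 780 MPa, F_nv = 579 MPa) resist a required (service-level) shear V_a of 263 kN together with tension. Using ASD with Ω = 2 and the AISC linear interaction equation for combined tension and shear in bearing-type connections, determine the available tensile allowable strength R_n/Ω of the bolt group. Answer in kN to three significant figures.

A_b = π·20²/4 = 314.2 mm²; f_rv = 263 × 1000 / (5 × 314.2) = 167.4 MPa.
F'_nt = 1.3 F_nt − (Ω F_nt / F_nv) f_rv = 1.3·780 − (2·780/579)·167.4 = 562.9 MPa, capped at F_nt → F'_nt = 562.9 MPa.
R_n = F'_nt · A_b · n = 562.9 × 314.2 × 5 / 1000 = 884.2 kN.
Allowable strength R_n/Ω = 884.2 / 2 = 442 kN.

442 kN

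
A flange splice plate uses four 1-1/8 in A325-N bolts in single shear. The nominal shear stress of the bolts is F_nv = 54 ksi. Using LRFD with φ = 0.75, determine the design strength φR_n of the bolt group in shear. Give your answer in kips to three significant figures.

161 kips

A_b = π × 1.125² / 4 = 0.994 in².
R_n = F_nv · A_b · n · n_s = 54 × 0.994 × 4 × 1 = 214.7 kips.
Design strength φR_n = 0.75 × 214.7 = 161 kips.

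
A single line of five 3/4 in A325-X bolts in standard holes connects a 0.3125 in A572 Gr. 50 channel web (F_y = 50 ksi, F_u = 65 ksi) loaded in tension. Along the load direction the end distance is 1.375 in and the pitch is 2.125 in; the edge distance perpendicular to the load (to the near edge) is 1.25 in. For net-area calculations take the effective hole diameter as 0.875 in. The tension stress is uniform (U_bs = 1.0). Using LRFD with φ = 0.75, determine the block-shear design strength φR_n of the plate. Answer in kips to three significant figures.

Shear plane L_v = 1.375 + 4·2.125 = 9.875 in; A_gv = 9.875 × 0.3125 = 3.086 in².
A_nv = (9.875 − 4.5·0.875) × 0.3125 = 1.855 in².
A_nt = (1.25 − 0.5·0.875) × 0.3125 = 0.2539 in².
0.6 F_u A_nv = 72.36 kips; 0.6 F_y A_gv = 92.58 kips → shear rupture governs the shear term.
R_n = 72.36 + 1.0 × 65 × 0.2539 = 88.87 kips.
Design strength φR_n = 0.75 × 88.87 = 66.7 kips.

66.7 kips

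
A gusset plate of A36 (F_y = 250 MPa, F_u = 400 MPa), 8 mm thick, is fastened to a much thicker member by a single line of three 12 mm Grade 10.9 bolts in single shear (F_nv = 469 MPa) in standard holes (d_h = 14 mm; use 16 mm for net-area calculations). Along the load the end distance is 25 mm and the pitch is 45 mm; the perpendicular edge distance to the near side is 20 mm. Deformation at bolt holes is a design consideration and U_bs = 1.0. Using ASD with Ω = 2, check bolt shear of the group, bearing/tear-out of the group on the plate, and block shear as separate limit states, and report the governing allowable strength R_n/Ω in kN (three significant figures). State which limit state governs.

Bolt shear: A_b = π·12²/4 = 113.1 mm²; R_n = 469 × 113.1 × 3 × 1 / 1000 = 159.1 kN → 159.1 / 2 = 79.6 kN.
Bearing: edge l_c = 18, r_n = 69.12 kN; interior l_c = 31, r_n = 92.16 kN; R_n = 69.12 + 2·92.16 = 253.4 kN → 127 kN.
Block shear: A_gv = 920, A_nv = 600, A_nt = 96 mm²; R_n = min(0.6F_uA_nv, 0.6F_yA_gv) + U_bs·F_u·A_nt = 176.4 kN → 88.2 kN.
Bolt shear governs: 79.6 kN.

79.6 kN (bolt shear governs)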